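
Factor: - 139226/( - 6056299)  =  2^1*67^1 * 73^ ( - 1)*1039^1*82963^( - 1)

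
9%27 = 9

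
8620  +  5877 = 14497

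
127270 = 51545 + 75725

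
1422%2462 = 1422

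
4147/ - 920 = -4147/920 = - 4.51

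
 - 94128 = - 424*222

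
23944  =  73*328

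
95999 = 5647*17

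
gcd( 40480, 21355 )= 5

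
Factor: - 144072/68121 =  - 184/87 = - 2^3 * 3^(- 1)*23^1*29^(  -  1 )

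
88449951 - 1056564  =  87393387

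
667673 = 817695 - 150022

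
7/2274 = 7/2274 = 0.00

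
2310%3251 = 2310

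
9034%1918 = 1362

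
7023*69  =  484587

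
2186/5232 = 1093/2616=0.42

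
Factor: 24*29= 2^3* 3^1*29^1 = 696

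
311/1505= 311/1505 = 0.21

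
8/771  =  8/771  =  0.01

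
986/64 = 493/32 = 15.41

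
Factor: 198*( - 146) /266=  - 2^1*3^2*  7^ (- 1)*11^1*19^ ( - 1)*73^1 = - 14454/133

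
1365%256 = 85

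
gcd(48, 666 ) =6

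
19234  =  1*19234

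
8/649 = 8/649 = 0.01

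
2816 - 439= 2377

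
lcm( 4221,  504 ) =33768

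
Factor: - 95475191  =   - 7^1*71^1*192103^1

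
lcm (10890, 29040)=87120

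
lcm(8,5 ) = 40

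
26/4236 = 13/2118 = 0.01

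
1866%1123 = 743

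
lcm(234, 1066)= 9594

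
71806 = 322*223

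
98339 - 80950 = 17389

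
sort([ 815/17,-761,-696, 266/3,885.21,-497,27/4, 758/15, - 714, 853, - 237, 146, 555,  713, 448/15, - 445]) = [ - 761, - 714,-696, - 497, -445, -237, 27/4, 448/15, 815/17,  758/15, 266/3, 146, 555, 713,  853, 885.21]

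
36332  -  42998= - 6666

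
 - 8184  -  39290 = -47474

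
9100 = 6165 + 2935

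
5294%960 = 494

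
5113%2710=2403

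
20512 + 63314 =83826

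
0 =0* 31485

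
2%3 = 2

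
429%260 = 169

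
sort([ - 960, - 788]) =[ - 960, - 788 ] 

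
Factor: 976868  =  2^2*244217^1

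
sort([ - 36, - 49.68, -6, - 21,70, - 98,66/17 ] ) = [-98, - 49.68,-36, - 21, - 6,66/17,70 ]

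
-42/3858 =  - 7/643 = - 0.01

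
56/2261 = 8/323 =0.02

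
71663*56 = 4013128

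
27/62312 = 27/62312 = 0.00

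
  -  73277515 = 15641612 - 88919127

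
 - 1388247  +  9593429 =8205182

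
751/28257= 751/28257  =  0.03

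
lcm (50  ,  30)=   150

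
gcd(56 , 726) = 2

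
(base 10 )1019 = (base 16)3FB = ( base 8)1773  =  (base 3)1101202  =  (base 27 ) 1ak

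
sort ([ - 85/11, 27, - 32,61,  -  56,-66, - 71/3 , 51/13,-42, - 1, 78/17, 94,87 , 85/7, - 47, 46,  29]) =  [-66,-56, - 47  ,-42, - 32, - 71/3, - 85/11,  -  1 , 51/13, 78/17, 85/7,  27, 29  ,  46,  61, 87,94]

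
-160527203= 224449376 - 384976579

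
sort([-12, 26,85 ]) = [-12, 26, 85 ] 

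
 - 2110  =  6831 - 8941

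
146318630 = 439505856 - 293187226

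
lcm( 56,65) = 3640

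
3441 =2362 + 1079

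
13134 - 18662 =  - 5528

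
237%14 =13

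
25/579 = 25/579 = 0.04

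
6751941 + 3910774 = 10662715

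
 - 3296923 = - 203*16241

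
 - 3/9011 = -3/9011 = - 0.00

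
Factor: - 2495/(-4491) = 5/9 = 3^ ( - 2 )*5^1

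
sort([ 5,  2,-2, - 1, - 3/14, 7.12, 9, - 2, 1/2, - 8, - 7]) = [ -8, - 7, - 2,- 2,-1, - 3/14, 1/2,2, 5,7.12 , 9 ]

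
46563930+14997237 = 61561167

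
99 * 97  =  9603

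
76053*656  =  49890768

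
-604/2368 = -151/592 = - 0.26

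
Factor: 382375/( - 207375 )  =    -  3^( - 1 ) * 19^1*23^1  *  79^(- 1 )  =  - 437/237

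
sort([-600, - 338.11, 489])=[- 600 ,-338.11,489] 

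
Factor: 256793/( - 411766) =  - 2^( - 1)*491^1*523^1*205883^( - 1)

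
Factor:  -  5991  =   - 3^1*1997^1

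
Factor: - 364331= - 11^2*3011^1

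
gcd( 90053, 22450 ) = 1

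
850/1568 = 425/784 = 0.54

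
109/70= 1+39/70 = 1.56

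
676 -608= 68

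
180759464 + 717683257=898442721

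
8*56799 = 454392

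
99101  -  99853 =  -752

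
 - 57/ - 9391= 57/9391 =0.01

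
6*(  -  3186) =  - 19116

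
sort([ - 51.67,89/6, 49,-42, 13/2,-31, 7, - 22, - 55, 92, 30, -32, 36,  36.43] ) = [ - 55, - 51.67, - 42,  -  32, - 31, - 22,13/2, 7,89/6, 30, 36 , 36.43 , 49, 92 ] 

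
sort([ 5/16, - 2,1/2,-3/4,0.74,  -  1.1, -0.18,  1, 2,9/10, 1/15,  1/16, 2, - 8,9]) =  [-8, -2,-1.1,-3/4,-0.18, 1/16,1/15,5/16,1/2,0.74,9/10, 1 , 2,  2,9]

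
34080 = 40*852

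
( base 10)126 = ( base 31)42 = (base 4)1332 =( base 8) 176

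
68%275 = 68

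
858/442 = 1 + 16/17=1.94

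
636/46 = 318/23 = 13.83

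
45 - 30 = 15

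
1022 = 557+465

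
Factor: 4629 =3^1 *1543^1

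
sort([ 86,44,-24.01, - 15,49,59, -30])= [ - 30, - 24.01, - 15,  44,49,59,86]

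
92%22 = 4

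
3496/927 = 3 + 715/927  =  3.77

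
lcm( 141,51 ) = 2397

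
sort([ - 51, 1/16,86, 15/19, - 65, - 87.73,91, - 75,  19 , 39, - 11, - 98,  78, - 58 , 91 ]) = [ - 98,-87.73, - 75, - 65, - 58, - 51, -11,  1/16,15/19,  19, 39,78,86, 91, 91 ]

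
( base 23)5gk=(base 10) 3033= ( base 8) 5731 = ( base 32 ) 2UP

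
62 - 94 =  - 32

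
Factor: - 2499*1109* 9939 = - 3^2*7^2*17^1*1109^1* 3313^1 = - 27544855149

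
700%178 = 166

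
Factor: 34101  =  3^4*421^1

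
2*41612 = 83224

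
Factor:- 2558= - 2^1*1279^1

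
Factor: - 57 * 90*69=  - 2^1*3^4 * 5^1*19^1*23^1 = -353970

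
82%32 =18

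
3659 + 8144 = 11803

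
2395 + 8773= 11168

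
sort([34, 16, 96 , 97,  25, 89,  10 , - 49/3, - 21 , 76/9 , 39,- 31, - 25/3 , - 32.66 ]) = [ -32.66 , - 31, - 21, - 49/3, - 25/3,76/9, 10,16,  25, 34, 39,  89, 96,  97 ]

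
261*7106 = 1854666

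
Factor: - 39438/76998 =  - 21/41 = - 3^1*7^1*41^(- 1 )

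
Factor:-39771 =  - 3^4 * 491^1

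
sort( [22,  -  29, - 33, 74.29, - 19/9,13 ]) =[ - 33,-29,-19/9,  13 , 22, 74.29]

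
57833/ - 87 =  - 665 + 22/87 = -664.75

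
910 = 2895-1985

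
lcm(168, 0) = 0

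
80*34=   2720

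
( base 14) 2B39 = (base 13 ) 366C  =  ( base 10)7695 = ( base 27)AF0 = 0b1111000001111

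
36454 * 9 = 328086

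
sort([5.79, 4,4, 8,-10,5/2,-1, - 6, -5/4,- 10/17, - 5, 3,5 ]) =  [- 10 ,-6,-5,-5/4, -1 , - 10/17,  5/2,3,4,4,5,5.79,8 ]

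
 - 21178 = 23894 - 45072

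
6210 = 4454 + 1756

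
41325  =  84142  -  42817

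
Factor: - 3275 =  - 5^2 * 131^1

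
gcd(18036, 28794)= 6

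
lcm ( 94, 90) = 4230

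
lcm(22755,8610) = 318570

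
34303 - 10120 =24183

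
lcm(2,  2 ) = 2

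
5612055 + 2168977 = 7781032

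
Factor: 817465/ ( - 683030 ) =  - 979/818  =  - 2^( - 1 ) *11^1 * 89^1 * 409^(-1) 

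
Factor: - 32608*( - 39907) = 1301287456 =2^5*7^1*1019^1*5701^1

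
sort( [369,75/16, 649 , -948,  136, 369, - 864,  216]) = [ -948,-864,75/16,  136, 216, 369, 369, 649]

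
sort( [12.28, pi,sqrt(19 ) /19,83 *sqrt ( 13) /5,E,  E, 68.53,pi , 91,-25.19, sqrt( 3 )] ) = [ - 25.19,sqrt (19)/19, sqrt(3), E,E,pi,pi, 12.28,83*sqrt(13)/5,68.53,91] 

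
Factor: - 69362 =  - 2^1  *79^1*439^1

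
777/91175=111/13025 = 0.01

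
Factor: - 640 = - 2^7*5^1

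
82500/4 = 20625 = 20625.00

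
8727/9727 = 8727/9727 = 0.90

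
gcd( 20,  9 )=1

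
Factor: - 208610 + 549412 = 340802 = 2^1*7^1*11^1*2213^1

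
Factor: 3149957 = 1657^1*1901^1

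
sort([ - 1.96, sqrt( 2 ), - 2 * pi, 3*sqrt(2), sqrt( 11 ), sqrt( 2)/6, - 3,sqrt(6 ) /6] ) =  [ - 2*pi ,-3, - 1.96 , sqrt(2 )/6, sqrt( 6 )/6,  sqrt(2), sqrt(11),3*sqrt(2)] 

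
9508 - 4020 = 5488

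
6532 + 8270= 14802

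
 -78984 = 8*( - 9873)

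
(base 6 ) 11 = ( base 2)111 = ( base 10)7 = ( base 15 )7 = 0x7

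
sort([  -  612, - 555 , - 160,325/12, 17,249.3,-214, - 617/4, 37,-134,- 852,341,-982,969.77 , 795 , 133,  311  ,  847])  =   [ -982,  -  852, - 612,  -  555 , - 214 ,  -  160, - 617/4,  -  134, 17,  325/12,37,133,249.3,  311, 341 , 795,847, 969.77 ]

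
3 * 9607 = 28821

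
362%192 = 170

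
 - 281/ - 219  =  1+62/219  =  1.28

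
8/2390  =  4/1195  =  0.00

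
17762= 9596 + 8166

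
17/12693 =17/12693=0.00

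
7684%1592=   1316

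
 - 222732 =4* ( - 55683 ) 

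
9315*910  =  8476650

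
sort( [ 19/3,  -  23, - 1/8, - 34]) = [ - 34, - 23,-1/8, 19/3 ] 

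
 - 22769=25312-48081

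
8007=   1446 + 6561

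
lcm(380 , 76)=380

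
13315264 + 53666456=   66981720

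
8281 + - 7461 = 820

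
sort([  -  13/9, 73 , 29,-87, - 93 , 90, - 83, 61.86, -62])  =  [ - 93, - 87, - 83, - 62 , - 13/9 , 29,61.86,73, 90 ] 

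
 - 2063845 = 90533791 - 92597636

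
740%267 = 206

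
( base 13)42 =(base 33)1L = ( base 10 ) 54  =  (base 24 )26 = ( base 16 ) 36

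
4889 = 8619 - 3730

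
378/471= 126/157 = 0.80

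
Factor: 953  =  953^1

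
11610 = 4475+7135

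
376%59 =22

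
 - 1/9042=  - 1/9042 = - 0.00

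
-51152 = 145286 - 196438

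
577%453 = 124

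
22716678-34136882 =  - 11420204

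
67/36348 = 67/36348= 0.00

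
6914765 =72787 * 95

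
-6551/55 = - 6551/55 = - 119.11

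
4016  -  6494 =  - 2478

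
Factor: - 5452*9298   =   - 50692696  =  - 2^3*29^1*47^1*4649^1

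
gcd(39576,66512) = 8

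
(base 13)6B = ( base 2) 1011001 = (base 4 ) 1121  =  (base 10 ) 89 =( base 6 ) 225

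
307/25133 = 307/25133 = 0.01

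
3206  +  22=3228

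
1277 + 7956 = 9233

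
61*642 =39162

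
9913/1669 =5 + 1568/1669 = 5.94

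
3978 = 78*51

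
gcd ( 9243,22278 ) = 237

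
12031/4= 3007 + 3/4 = 3007.75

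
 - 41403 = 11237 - 52640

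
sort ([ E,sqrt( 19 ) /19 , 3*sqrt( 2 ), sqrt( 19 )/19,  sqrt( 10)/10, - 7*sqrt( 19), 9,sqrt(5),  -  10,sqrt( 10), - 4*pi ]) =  [ - 7*sqrt (19 ), - 4 *pi, - 10,sqrt(19)/19, sqrt( 19 )/19,sqrt(10)/10,sqrt(5 ), E,  sqrt( 10), 3*sqrt( 2),  9 ]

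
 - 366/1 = -366 = -366.00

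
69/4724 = 69/4724= 0.01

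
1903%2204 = 1903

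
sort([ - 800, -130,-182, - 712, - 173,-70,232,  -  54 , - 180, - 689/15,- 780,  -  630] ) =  [  -  800, - 780, - 712,-630 , -182,- 180, - 173, - 130,-70,-54, - 689/15, 232 ] 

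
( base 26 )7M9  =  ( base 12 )30a9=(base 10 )5313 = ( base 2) 1010011000001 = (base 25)8CD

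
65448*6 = 392688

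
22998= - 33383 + 56381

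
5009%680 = 249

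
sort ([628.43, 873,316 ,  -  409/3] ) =[ - 409/3,316,628.43 , 873 ] 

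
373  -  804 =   -  431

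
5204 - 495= 4709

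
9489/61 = 9489/61= 155.56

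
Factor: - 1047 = -3^1*349^1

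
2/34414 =1/17207 =0.00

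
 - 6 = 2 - 8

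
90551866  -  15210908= 75340958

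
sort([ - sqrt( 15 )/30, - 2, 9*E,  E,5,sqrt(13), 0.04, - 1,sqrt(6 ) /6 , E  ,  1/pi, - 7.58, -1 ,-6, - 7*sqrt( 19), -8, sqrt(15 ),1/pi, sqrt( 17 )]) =[ - 7*sqrt(19 ),- 8, - 7.58,-6, - 2, -1, - 1 , -sqrt( 15)/30, 0.04,1/pi,1/pi, sqrt( 6 )/6,E,  E,sqrt(13) , sqrt(15), sqrt( 17), 5,9*E ]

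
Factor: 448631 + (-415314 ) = 33317^1 =33317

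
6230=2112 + 4118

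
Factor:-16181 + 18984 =2803^1= 2803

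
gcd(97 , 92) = 1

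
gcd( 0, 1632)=1632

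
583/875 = 583/875 = 0.67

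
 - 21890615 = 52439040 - 74329655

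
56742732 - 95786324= - 39043592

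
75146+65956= 141102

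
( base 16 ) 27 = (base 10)39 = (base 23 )1G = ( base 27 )1c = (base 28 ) 1B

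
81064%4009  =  884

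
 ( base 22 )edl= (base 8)15653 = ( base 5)211313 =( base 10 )7083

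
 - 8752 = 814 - 9566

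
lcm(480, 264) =5280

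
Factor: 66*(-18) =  - 2^2*3^3*11^1 = - 1188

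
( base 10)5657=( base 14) 20C1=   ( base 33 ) 56E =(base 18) H85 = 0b1011000011001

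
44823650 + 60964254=105787904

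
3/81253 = 3/81253 = 0.00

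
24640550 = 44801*550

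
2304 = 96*24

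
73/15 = 73/15 = 4.87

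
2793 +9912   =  12705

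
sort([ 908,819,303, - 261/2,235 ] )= [ - 261/2, 235,303,819,  908]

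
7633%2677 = 2279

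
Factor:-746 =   -  2^1*373^1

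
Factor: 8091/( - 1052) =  - 2^ ( - 2)*3^2 * 29^1*31^1*263^( -1 ) 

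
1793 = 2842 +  - 1049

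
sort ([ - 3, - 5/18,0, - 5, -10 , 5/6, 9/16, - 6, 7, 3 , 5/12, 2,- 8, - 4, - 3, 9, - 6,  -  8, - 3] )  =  [  -  10, - 8,-8, - 6, - 6, - 5,-4, - 3, - 3, - 3, - 5/18, 0, 5/12, 9/16 , 5/6, 2, 3,  7,9]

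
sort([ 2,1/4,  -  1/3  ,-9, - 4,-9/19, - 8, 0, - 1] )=[ - 9, - 8, - 4, - 1 ,  -  9/19, - 1/3, 0, 1/4,2 ] 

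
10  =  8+2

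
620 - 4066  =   - 3446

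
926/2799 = 926/2799 = 0.33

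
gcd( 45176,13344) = 8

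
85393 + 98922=184315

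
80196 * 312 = 25021152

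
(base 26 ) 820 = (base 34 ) 4OK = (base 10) 5460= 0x1554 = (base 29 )6E8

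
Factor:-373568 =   -  2^6*13^1*449^1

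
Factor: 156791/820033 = 17^1 * 23^1 * 29^ ( -1 )*401^1*28277^ ( - 1 )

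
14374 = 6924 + 7450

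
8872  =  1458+7414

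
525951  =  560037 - 34086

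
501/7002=167/2334 = 0.07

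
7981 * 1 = 7981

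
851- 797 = 54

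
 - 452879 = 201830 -654709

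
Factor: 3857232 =2^4 * 3^1*17^1*29^1*163^1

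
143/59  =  2 + 25/59  =  2.42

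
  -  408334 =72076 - 480410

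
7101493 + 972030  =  8073523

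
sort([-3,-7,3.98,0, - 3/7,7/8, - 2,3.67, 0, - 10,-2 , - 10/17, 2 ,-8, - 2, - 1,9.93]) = [-10,-8, - 7,-3,-2,- 2,-2,-1, - 10/17,-3/7, 0,0,7/8,2,3.67, 3.98,9.93]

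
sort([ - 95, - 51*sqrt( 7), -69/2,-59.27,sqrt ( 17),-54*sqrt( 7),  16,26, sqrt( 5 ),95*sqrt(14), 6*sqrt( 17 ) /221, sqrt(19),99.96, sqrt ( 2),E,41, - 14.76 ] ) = [-54*sqrt( 7), - 51 * sqrt(7), - 95,- 59.27,-69/2,- 14.76,  6*sqrt(17) /221, sqrt( 2), sqrt(5), E,sqrt(17), sqrt(19),16, 26, 41, 99.96, 95*sqrt(14)]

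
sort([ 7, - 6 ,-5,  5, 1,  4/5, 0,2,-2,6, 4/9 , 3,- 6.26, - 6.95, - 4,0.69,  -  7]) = [-7,-6.95, - 6.26,-6,  -  5,-4, - 2,0, 4/9,0.69, 4/5,1,2,3, 5, 6, 7]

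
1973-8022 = - 6049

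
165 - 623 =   -  458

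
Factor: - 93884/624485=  -2^2 * 5^(  -  1)*7^2*479^1*124897^( - 1 ) 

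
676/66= 10 + 8/33= 10.24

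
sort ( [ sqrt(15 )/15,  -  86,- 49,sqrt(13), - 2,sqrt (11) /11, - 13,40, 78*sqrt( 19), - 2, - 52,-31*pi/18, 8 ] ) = [ - 86, - 52, - 49, - 13, - 31*pi/18, - 2,- 2, sqrt(15 ) /15, sqrt( 11) /11,sqrt(13 ) , 8, 40, 78*sqrt(19 )]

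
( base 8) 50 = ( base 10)40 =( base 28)1C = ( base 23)1h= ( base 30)1A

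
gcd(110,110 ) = 110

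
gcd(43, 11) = 1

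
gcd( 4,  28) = 4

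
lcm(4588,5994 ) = 371628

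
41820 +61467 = 103287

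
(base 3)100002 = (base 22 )b3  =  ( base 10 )245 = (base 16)F5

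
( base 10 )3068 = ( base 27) 45H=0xBFC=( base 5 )44233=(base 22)67a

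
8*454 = 3632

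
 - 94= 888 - 982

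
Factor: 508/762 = 2^1 *3^(-1 ) = 2/3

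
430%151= 128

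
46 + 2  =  48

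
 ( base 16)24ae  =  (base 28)BRA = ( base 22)J8I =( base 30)ad0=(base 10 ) 9390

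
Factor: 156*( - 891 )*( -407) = 2^2*3^5*11^2*13^1*37^1  =  56571372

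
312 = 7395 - 7083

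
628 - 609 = 19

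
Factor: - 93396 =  - 2^2*3^1*43^1* 181^1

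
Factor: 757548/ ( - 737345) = - 2^2 * 3^2*5^ (  -  1 )*7^( -1 ) *11^1*1913^1*21067^( - 1 )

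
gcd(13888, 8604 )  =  4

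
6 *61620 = 369720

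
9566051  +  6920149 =16486200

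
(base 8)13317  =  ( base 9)8007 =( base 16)16CF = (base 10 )5839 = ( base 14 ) 21B1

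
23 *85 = 1955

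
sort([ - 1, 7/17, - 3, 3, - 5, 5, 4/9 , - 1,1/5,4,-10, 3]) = [-10,  -  5, - 3, - 1, - 1,1/5, 7/17, 4/9 , 3,3,4 , 5] 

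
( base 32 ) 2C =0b1001100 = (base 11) 6A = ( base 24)34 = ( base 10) 76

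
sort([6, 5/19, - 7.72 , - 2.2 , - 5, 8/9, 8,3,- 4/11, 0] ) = [ - 7.72,-5, - 2.2, - 4/11, 0,5/19, 8/9,3,6,8 ]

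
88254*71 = 6266034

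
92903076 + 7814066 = 100717142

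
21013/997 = 21013/997 =21.08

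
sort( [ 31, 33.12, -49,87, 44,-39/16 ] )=[ - 49, - 39/16, 31,33.12, 44,87] 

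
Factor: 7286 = 2^1 * 3643^1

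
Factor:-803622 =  - 2^1*3^1*151^1*887^1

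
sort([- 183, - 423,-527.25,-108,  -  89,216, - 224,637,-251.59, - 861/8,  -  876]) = [ - 876, - 527.25,-423 , - 251.59, - 224,-183, - 108, - 861/8, - 89,216,637]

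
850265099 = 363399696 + 486865403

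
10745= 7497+3248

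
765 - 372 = 393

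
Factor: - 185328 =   -  2^4*3^4 *11^1 * 13^1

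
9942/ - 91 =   -  110  +  68/91 = - 109.25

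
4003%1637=729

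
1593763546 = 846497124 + 747266422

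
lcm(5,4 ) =20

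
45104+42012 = 87116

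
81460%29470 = 22520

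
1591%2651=1591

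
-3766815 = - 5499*685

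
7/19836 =7/19836 = 0.00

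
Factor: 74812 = 2^2*59^1*317^1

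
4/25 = 4/25 = 0.16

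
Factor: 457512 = 2^3*3^1*11^1*1733^1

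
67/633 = 67/633 = 0.11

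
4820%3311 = 1509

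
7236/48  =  150 + 3/4 = 150.75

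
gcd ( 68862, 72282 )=6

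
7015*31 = 217465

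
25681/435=59 + 16/435 = 59.04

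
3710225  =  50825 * 73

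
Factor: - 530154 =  - 2^1*3^2*29453^1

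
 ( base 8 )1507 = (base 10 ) 839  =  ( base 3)1011002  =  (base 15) 3AE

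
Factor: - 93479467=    - 41^1*277^1*8231^1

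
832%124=88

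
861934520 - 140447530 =721486990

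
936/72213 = 312/24071= 0.01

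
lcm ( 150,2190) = 10950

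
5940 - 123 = 5817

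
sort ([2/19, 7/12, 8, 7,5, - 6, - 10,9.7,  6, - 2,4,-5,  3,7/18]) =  [ - 10,- 6, - 5,-2,  2/19,7/18,  7/12,3,4,  5, 6,7 , 8,  9.7 ]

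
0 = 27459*0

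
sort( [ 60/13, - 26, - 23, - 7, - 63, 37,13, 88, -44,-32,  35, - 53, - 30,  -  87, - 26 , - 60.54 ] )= [ -87, - 63, - 60.54, - 53, - 44, - 32, - 30, - 26, - 26, - 23 , - 7, 60/13, 13,35,37, 88]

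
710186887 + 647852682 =1358039569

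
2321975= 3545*655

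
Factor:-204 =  - 2^2*3^1*17^1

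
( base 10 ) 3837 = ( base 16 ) EFD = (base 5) 110322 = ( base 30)47r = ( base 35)34M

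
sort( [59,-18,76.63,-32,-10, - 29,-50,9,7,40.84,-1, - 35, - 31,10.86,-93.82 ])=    [-93.82, - 50,-35, - 32,- 31, - 29, - 18,  -  10, - 1  ,  7,9, 10.86, 40.84, 59,76.63]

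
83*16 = 1328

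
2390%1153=84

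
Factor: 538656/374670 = 2^4*3^ (-1 ) * 5^(- 1)*23^ (  -  1) * 31^1  =  496/345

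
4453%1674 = 1105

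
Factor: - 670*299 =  - 200330=- 2^1*5^1*13^1 * 23^1*67^1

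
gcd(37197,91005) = 3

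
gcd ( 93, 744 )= 93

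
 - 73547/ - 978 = 73547/978 = 75.20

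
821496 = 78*10532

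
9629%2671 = 1616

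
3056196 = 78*39182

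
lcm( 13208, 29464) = 383032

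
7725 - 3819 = 3906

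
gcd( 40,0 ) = 40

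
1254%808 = 446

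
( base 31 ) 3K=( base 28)41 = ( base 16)71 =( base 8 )161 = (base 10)113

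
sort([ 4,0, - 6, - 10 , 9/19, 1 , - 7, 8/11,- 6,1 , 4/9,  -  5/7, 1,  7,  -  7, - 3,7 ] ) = [ - 10,  -  7, - 7,- 6, - 6, - 3,-5/7, 0 , 4/9,  9/19,8/11,1,1,1,4,7,7] 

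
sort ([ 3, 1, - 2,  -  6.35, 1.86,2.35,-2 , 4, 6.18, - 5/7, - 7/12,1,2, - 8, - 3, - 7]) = [-8,-7, - 6.35,-3, - 2, - 2, - 5/7, - 7/12, 1,1,1.86, 2, 2.35,3, 4,6.18 ]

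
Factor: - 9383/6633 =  - 853/603 = -3^( - 2)*67^( - 1 )*853^1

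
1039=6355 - 5316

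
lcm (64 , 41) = 2624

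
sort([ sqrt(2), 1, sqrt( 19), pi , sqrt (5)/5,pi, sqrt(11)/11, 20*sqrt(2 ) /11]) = [ sqrt( 11)/11, sqrt ( 5) /5, 1,sqrt( 2),20*sqrt(2)/11,pi, pi, sqrt( 19)] 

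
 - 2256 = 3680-5936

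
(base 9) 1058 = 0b1100001110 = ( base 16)30e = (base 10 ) 782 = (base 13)482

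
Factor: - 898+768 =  -2^1*5^1*13^1 = - 130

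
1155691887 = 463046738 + 692645149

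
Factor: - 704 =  - 2^6 * 11^1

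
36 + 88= 124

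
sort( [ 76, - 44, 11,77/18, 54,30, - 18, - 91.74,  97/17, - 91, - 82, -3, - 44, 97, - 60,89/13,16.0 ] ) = [ - 91.74 , - 91, - 82, - 60, - 44, - 44,-18 , -3,77/18,97/17,89/13,11,16.0,30 , 54, 76,97]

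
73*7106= 518738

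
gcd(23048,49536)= 344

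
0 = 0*9321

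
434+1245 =1679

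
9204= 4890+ 4314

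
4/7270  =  2/3635 = 0.00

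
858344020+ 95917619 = 954261639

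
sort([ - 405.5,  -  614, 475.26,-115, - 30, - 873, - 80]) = [ - 873, - 614, - 405.5,-115,-80, - 30, 475.26]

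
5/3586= 5/3586 = 0.00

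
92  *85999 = 7911908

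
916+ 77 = 993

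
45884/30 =1529  +  7/15=1529.47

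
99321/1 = 99321 = 99321.00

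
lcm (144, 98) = 7056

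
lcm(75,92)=6900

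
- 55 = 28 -83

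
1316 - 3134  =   - 1818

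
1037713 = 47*22079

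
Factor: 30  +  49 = 79  =  79^1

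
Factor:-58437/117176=-387/776= - 2^( - 3)*3^2* 43^1*97^( - 1)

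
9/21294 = 1/2366= 0.00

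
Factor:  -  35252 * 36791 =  - 2^2*7^1*1259^1 *36791^1 = - 1296956332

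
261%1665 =261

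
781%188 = 29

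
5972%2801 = 370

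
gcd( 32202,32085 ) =9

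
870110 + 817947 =1688057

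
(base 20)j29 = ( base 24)d6h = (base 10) 7649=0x1de1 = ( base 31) 7TN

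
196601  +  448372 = 644973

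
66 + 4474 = 4540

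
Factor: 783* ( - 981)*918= - 2^1*3^8 * 17^1 * 29^1 *109^1=- 705136914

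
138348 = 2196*63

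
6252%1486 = 308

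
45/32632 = 45/32632 = 0.00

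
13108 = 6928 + 6180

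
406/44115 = 406/44115=0.01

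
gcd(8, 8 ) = 8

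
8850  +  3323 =12173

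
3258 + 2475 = 5733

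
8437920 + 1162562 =9600482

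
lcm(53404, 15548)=1228292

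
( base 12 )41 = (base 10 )49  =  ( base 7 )100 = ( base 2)110001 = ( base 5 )144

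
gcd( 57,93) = 3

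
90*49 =4410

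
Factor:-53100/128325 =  - 2^2* 3^1 *29^( - 1) = -12/29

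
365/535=73/107 =0.68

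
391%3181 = 391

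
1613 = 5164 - 3551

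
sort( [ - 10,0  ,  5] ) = [ - 10,0,5]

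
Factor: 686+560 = 2^1*7^1*89^1 = 1246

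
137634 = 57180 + 80454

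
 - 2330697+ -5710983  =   - 8041680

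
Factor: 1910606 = 2^1*37^1*25819^1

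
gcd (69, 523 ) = 1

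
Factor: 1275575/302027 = 5^2*7^1*11^( - 1)*37^1*197^1  *27457^( - 1)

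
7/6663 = 7/6663 = 0.00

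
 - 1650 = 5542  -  7192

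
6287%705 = 647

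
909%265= 114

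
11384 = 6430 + 4954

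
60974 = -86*( - 709 )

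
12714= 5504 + 7210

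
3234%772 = 146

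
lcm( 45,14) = 630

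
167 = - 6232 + 6399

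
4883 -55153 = -50270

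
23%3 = 2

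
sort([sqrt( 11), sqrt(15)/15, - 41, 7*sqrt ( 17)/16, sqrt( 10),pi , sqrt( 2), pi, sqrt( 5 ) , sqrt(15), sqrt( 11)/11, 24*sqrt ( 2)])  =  [-41,sqrt(15 ) /15, sqrt(11 )/11, sqrt( 2), 7*sqrt (17 )/16,sqrt( 5), pi, pi,sqrt(10), sqrt(11) , sqrt( 15), 24 *sqrt( 2) ] 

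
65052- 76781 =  - 11729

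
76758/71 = 1081+7/71 = 1081.10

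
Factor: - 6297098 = -2^1*983^1*3203^1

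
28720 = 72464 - 43744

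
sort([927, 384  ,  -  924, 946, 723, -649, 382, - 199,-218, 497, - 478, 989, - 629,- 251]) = [ - 924,-649, - 629,-478, - 251, - 218, - 199, 382,384,497, 723, 927 , 946, 989]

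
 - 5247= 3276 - 8523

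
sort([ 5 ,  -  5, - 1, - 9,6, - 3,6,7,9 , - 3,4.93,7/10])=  [  -  9,-5,- 3, - 3,-1,7/10, 4.93,5 , 6 , 6, 7,9]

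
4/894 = 2/447 = 0.00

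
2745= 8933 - 6188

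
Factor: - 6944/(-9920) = 7/10 = 2^( - 1)*5^(-1 )*7^1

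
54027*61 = 3295647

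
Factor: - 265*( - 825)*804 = 175774500  =  2^2*3^2*5^3*11^1 *53^1*67^1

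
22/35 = 22/35 = 0.63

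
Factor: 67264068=2^2*3^1 * 97^1*57787^1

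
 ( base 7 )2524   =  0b1110110101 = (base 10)949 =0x3B5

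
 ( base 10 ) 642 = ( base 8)1202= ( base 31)km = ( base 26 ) oi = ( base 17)23d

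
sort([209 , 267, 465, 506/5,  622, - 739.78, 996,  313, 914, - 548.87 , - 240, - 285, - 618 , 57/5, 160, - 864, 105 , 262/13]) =[-864, - 739.78, - 618, - 548.87, - 285, - 240, 57/5,262/13, 506/5, 105, 160,209, 267, 313, 465, 622,914, 996 ] 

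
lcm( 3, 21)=21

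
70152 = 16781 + 53371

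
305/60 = 61/12  =  5.08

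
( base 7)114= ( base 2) 111100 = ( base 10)60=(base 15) 40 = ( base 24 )2c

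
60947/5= 60947/5= 12189.40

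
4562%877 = 177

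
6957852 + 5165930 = 12123782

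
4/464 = 1/116 = 0.01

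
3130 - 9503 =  - 6373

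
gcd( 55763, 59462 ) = 1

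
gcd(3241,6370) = 7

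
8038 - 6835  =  1203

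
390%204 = 186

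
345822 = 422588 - 76766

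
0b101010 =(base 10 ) 42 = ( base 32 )1a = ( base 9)46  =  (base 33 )19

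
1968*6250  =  12300000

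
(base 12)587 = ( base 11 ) 689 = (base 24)1A7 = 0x337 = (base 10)823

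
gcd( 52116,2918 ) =2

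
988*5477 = 5411276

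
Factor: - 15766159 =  - 1373^1*11483^1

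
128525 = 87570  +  40955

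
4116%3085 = 1031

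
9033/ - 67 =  - 9033/67= -  134.82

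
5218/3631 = 5218/3631 = 1.44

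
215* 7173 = 1542195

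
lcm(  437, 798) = 18354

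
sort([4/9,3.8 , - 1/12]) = [ - 1/12, 4/9,  3.8]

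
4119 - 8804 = -4685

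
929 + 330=1259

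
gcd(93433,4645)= 1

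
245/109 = 245/109 = 2.25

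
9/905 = 9/905=0.01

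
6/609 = 2/203 =0.01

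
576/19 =30 + 6/19= 30.32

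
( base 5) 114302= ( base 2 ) 1000011100111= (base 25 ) 6n2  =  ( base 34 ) 3P9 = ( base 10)4327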